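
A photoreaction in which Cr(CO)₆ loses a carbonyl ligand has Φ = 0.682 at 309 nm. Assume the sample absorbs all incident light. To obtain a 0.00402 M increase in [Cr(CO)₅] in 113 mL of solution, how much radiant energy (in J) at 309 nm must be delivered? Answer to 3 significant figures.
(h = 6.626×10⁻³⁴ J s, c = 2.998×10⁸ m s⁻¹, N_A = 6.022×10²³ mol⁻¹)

258 J

Product: (0.00402 M)(0.113 L) = 4.543×10⁻⁴ mol.
Photons that must be absorbed: 4.543×10⁻⁴ / 0.682 = 6.661×10⁻⁴ mol.
Photon energy: hc/λ = 6.429×10⁻¹⁹ J; per mole, 3.872×10⁵ J mol⁻¹.
Energy required: 6.661×10⁻⁴ × 3.872×10⁵ = 258 J.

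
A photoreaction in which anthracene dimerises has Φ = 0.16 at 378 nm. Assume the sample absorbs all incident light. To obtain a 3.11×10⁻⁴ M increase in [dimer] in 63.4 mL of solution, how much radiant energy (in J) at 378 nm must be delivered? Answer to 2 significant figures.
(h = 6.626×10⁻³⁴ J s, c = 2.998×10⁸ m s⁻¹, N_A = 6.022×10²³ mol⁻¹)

39 J

Product: (3.11×10⁻⁴ M)(0.0634 L) = 1.972×10⁻⁵ mol.
Photons that must be absorbed: 1.972×10⁻⁵ / 0.16 = 1.233×10⁻⁴ mol.
Photon energy: hc/λ = 5.255×10⁻¹⁹ J; per mole, 3.165×10⁵ J mol⁻¹.
Energy required: 1.233×10⁻⁴ × 3.165×10⁵ = 39 J.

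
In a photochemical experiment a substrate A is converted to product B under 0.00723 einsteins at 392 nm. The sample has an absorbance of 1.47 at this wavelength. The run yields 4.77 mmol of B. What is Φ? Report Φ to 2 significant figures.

Product: 4.77 mmol = 0.00477 mol.
Fraction absorbed: 1 − 10^(−1.47) = 0.9661.
Photons absorbed: 0.9661 × 0.00723 = 0.006985 mol.
Φ = 0.00477 mol / 0.006985 mol photons = 0.68.

Φ = 0.68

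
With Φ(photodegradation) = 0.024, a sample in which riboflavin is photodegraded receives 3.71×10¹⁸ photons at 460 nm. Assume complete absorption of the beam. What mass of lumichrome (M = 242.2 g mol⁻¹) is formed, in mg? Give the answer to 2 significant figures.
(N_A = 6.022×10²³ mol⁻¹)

0.036 mg

Moles of photons: 3.71×10¹⁸ / 6.022×10²³ = 6.161×10⁻⁶ mol.
Product: Φ × n_abs = 0.024 × 6.161×10⁻⁶ = 1.479×10⁻⁷ mol.
Mass: 1.479×10⁻⁷ × 242.2 = 3.582×10⁻⁵ g = 0.036 mg.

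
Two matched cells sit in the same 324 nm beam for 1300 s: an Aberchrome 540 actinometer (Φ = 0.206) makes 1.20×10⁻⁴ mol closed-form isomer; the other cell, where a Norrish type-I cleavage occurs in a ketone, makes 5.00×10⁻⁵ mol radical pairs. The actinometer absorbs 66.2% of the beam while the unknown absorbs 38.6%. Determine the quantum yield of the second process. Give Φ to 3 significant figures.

Photons absorbed by the actinometer: 1.20×10⁻⁴ / 0.206 = 5.825×10⁻⁴ mol.
Incident flux: 5.825×10⁻⁴ / 0.662 = 8.799×10⁻⁴ einstein.
Absorbed by unknown: 0.386 × 8.799×10⁻⁴ = 3.396×10⁻⁴ mol.
Φ(unknown) = 5.00×10⁻⁵ / 3.396×10⁻⁴ = 0.147.

Φ = 0.147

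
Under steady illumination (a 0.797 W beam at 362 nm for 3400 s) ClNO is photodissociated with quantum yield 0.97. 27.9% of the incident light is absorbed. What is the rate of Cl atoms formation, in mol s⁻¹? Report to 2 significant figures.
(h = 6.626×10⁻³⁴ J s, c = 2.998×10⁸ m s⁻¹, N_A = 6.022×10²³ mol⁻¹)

Photon energy at 362 nm: hc/λ = (6.626×10⁻³⁴)(2.998×10⁸)/(362×10⁻⁹) = 5.487×10⁻¹⁹ J.
Energy delivered: (0.797 W)(3400 s) = 2710 J.
Photons incident: 2710 / 5.487×10⁻¹⁹ = 4.939×10²¹, i.e. 4.939×10²¹/6.022×10²³ = 0.008202 mol.
Photons absorbed: 0.279 × 0.008202 = 0.002288 mol.
Product formed: 0.97 × 0.002288 = 0.002219 mol.
Rate: 0.002219 / 3400 s = 6.5×10⁻⁷ mol s⁻¹.

6.5×10⁻⁷ mol s⁻¹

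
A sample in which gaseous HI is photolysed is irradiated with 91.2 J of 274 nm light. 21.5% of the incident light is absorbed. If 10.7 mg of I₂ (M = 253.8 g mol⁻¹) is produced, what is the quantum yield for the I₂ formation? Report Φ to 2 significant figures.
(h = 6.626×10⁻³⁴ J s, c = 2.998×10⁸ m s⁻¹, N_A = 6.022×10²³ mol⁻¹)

Product: 10.7 mg / 253.8 g mol⁻¹ = 4.216×10⁻⁵ mol.
Photon energy at 274 nm: hc/λ = (6.626×10⁻³⁴)(2.998×10⁸)/(274×10⁻⁹) = 7.250×10⁻¹⁹ J.
Photons incident: 91.2 / 7.250×10⁻¹⁹ = 1.258×10²⁰, i.e. 1.258×10²⁰/6.022×10²³ = 2.089×10⁻⁴ mol.
Photons absorbed: 0.215 × 2.089×10⁻⁴ = 4.491×10⁻⁵ mol.
Φ = 4.216×10⁻⁵ mol / 4.491×10⁻⁵ mol photons = 0.94.

Φ = 0.94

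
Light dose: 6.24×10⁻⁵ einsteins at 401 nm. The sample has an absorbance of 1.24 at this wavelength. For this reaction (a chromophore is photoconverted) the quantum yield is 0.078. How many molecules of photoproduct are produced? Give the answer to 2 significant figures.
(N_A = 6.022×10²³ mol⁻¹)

2.8×10¹⁸ molecules

Fraction absorbed: 1 − 10^(−1.24) = 0.9425.
Photons absorbed: 0.9425 × 6.24×10⁻⁵ = 5.881×10⁻⁵ mol.
Product: Φ × n_abs = 0.078 × 5.881×10⁻⁵ = 4.587×10⁻⁶ mol.
As a count: 4.587×10⁻⁶ × 6.022×10²³ = 2.8×10¹⁸.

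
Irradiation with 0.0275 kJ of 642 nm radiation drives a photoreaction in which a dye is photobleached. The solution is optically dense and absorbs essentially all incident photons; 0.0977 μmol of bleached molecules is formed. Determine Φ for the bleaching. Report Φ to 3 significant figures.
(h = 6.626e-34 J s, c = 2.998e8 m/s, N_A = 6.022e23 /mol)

Φ = 6.62e-4

Product: 0.0977 μmol = 9.77e-8 mol.
Photon energy at 642 nm: hc/λ = (6.626e-34)(2.998e8)/(642e-9) = 3.094e-19 J.
Incident energy: 0.0275 kJ = 27.5 J.
Photons incident: 27.5 / 3.094e-19 = 8.888e19, i.e. 8.888e19/6.022e23 = 1.476e-4 mol.
Φ = 9.77e-8 mol / 1.476e-4 mol photons = 6.62e-4.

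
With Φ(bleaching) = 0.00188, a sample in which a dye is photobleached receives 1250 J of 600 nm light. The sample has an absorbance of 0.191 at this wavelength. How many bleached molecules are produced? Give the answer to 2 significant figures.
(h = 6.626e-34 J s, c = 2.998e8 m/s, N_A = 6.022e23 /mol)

2.5e18 bleached molecules

Photon energy at 600 nm: hc/λ = (6.626e-34)(2.998e8)/(600e-9) = 3.311e-19 J.
Photons incident: 1250 / 3.311e-19 = 3.775e21, i.e. 3.775e21/6.022e23 = 0.006269 mol.
Fraction absorbed: 1 − 10^(−0.191) = 0.3558.
Photons absorbed: 0.3558 × 0.006269 = 0.002231 mol.
Product: Φ × n_abs = 0.00188 × 0.002231 = 4.194e-6 mol.
As a count: 4.194e-6 × 6.022e23 = 2.5e18.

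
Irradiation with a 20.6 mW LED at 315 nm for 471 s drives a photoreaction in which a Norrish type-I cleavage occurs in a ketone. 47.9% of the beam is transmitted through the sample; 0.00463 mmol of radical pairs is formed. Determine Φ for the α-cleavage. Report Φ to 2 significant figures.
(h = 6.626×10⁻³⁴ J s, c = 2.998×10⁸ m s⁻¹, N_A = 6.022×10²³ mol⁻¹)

Product: 0.00463 mmol = 4.63×10⁻⁶ mol.
Photon energy at 315 nm: hc/λ = (6.626×10⁻³⁴)(2.998×10⁸)/(315×10⁻⁹) = 6.306×10⁻¹⁹ J.
Energy delivered: (20.6 mW)(471 s) = 9.703 J.
Photons incident: 9.703 / 6.306×10⁻¹⁹ = 1.539×10¹⁹, i.e. 1.539×10¹⁹/6.022×10²³ = 2.556×10⁻⁵ mol.
Fraction absorbed: 1 − 47.9/100 = 0.5210.
Photons absorbed: 0.5210 × 2.556×10⁻⁵ = 1.332×10⁻⁵ mol.
Φ = 4.63×10⁻⁶ mol / 1.332×10⁻⁵ mol photons = 0.35.

Φ = 0.35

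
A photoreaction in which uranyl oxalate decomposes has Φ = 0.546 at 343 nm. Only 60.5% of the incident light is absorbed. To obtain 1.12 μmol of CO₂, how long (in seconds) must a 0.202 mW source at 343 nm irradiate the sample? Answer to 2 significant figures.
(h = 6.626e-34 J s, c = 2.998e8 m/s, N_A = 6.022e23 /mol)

Product: 1.12 μmol = 1.12e-6 mol.
Photons that must be absorbed: 1.12e-6 / 0.546 = 2.051e-6 mol.
Incident photons needed: 2.051e-6 / 0.605 = 3.390e-6 mol.
Photon energy: hc/λ = 5.791e-19 J; per mole, 3.487e5 J mol⁻¹.
Energy required: 3.390e-6 × 3.487e5 = 1.182 J.
Time: 1.182 J / 0.000202 W = 5900 s.

t ≈ 5900 s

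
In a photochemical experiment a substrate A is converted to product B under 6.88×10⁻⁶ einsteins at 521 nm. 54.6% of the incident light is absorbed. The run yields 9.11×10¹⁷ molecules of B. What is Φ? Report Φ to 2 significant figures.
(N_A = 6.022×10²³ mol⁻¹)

Φ = 0.40

Product: 9.11×10¹⁷ / 6.022×10²³ = 1.513×10⁻⁶ mol.
Photons absorbed: 0.546 × 6.88×10⁻⁶ = 3.756×10⁻⁶ mol.
Φ = 1.513×10⁻⁶ mol / 3.756×10⁻⁶ mol photons = 0.40.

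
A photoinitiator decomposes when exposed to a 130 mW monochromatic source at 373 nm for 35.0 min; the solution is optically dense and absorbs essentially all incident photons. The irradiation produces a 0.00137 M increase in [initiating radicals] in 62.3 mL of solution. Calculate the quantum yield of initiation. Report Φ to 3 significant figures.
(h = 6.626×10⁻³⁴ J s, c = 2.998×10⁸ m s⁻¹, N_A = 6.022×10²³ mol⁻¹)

Product: (0.00137 M)(0.0623 L) = 8.535×10⁻⁵ mol.
Photon energy at 373 nm: hc/λ = (6.626×10⁻³⁴)(2.998×10⁸)/(373×10⁻⁹) = 5.326×10⁻¹⁹ J.
Energy delivered: (130 mW)(2100 s) = 273.0 J.
Photons incident: 273.0 / 5.326×10⁻¹⁹ = 5.126×10²⁰, i.e. 5.126×10²⁰/6.022×10²³ = 8.512×10⁻⁴ mol.
Φ = 8.535×10⁻⁵ mol / 8.512×10⁻⁴ mol photons = 0.100.

Φ = 0.100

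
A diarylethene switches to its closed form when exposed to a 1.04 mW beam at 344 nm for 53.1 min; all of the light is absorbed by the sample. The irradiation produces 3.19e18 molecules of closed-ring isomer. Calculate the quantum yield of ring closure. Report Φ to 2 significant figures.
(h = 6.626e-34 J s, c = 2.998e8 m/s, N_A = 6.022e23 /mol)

Φ = 0.56

Product: 3.19e18 / 6.022e23 = 5.297e-6 mol.
Photon energy at 344 nm: hc/λ = (6.626e-34)(2.998e8)/(344e-9) = 5.775e-19 J.
Energy delivered: (1.04 mW)(3186 s) = 3.313 J.
Photons incident: 3.313 / 5.775e-19 = 5.737e18, i.e. 5.737e18/6.022e23 = 9.527e-6 mol.
Φ = 5.297e-6 mol / 9.527e-6 mol photons = 0.56.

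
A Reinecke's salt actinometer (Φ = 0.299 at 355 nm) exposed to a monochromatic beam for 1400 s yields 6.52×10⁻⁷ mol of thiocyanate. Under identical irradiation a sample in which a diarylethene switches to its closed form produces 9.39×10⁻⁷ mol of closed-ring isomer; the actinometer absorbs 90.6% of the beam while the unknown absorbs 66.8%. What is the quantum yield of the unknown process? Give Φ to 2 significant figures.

Photons absorbed by the actinometer: 6.52×10⁻⁷ / 0.299 = 2.181×10⁻⁶ mol.
Incident flux: 2.181×10⁻⁶ / 0.906 = 2.407×10⁻⁶ einstein.
Absorbed by unknown: 0.668 × 2.407×10⁻⁶ = 1.608×10⁻⁶ mol.
Φ(unknown) = 9.39×10⁻⁷ / 1.608×10⁻⁶ = 0.58.

Φ = 0.58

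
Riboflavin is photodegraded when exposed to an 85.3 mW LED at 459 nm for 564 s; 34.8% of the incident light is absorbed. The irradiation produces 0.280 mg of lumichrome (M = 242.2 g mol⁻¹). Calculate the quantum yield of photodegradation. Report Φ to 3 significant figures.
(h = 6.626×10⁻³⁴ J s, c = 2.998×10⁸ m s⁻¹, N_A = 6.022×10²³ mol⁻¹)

Product: 0.280 mg / 242.2 g mol⁻¹ = 1.156×10⁻⁶ mol.
Photon energy at 459 nm: hc/λ = (6.626×10⁻³⁴)(2.998×10⁸)/(459×10⁻⁹) = 4.328×10⁻¹⁹ J.
Energy delivered: (85.3 mW)(564 s) = 48.11 J.
Photons incident: 48.11 / 4.328×10⁻¹⁹ = 1.112×10²⁰, i.e. 1.112×10²⁰/6.022×10²³ = 1.847×10⁻⁴ mol.
Photons absorbed: 0.348 × 1.847×10⁻⁴ = 6.428×10⁻⁵ mol.
Φ = 1.156×10⁻⁶ mol / 6.428×10⁻⁵ mol photons = 0.0180.

Φ = 0.0180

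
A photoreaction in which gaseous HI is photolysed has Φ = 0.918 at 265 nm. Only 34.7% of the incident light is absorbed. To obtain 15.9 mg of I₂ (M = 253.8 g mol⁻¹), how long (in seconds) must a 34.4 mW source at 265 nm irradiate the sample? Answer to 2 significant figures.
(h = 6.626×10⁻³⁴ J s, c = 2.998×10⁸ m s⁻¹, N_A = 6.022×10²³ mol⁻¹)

Product: 15.9 mg / 253.8 g mol⁻¹ = 6.265×10⁻⁵ mol.
Photons that must be absorbed: 6.265×10⁻⁵ / 0.918 = 6.825×10⁻⁵ mol.
Incident photons needed: 6.825×10⁻⁵ / 0.347 = 1.967×10⁻⁴ mol.
Photon energy: hc/λ = 7.496×10⁻¹⁹ J; per mole, 4.514×10⁵ J mol⁻¹.
Energy required: 1.967×10⁻⁴ × 4.514×10⁵ = 88.79 J.
Time: 88.79 J / 0.0344 W = 2600 s.

t ≈ 2600 s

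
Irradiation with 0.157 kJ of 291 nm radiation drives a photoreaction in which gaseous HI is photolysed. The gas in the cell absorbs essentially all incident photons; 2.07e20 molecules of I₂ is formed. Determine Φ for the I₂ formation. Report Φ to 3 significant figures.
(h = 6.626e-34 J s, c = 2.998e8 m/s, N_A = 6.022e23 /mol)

Φ = 0.900

Product: 2.07e20 / 6.022e23 = 3.437e-4 mol.
Photon energy at 291 nm: hc/λ = (6.626e-34)(2.998e8)/(291e-9) = 6.826e-19 J.
Incident energy: 0.157 kJ = 157 J.
Photons incident: 157 / 6.826e-19 = 2.300e20, i.e. 2.300e20/6.022e23 = 3.819e-4 mol.
Φ = 3.437e-4 mol / 3.819e-4 mol photons = 0.900.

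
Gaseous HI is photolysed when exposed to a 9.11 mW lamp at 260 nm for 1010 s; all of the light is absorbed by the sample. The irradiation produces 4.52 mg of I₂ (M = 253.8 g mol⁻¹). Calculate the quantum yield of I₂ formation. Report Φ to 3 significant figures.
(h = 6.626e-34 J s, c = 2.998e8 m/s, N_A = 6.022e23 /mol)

Φ = 0.891

Product: 4.52 mg / 253.8 g mol⁻¹ = 1.781e-5 mol.
Photon energy at 260 nm: hc/λ = (6.626e-34)(2.998e8)/(260e-9) = 7.640e-19 J.
Energy delivered: (9.11 mW)(1010 s) = 9.201 J.
Photons incident: 9.201 / 7.640e-19 = 1.204e19, i.e. 1.204e19/6.022e23 = 1.999e-5 mol.
Φ = 1.781e-5 mol / 1.999e-5 mol photons = 0.891.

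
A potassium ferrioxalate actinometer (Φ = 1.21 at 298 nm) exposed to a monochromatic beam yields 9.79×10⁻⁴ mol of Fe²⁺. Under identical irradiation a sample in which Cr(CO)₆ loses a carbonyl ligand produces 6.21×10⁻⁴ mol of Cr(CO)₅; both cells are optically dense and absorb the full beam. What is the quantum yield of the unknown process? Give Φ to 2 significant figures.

Φ = 0.77

Photons absorbed by the actinometer: 9.79×10⁻⁴ / 1.21 = 8.091×10⁻⁴ mol.
Φ(unknown) = 6.21×10⁻⁴ / 8.091×10⁻⁴ = 0.77.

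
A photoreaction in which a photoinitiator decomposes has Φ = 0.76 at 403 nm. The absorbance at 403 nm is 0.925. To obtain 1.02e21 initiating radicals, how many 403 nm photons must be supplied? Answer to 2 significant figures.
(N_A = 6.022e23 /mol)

1.5e21 photons

Product: 1.02e21 / 6.022e23 = 0.001694 mol.
Photons that must be absorbed: 0.001694 / 0.76 = 0.002229 mol.
Fraction absorbed: 1 − 10^(−0.925) = 0.8811.
Incident photons needed: 0.002229 / 0.8811 = 0.002530 mol.
Photon count: 0.002530 × 6.022e23 = 1.5e21.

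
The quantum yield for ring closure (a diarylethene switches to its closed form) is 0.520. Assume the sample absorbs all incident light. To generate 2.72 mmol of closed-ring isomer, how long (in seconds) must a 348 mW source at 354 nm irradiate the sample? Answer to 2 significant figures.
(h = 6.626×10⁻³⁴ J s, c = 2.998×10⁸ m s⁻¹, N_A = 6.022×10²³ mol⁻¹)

Product: 2.72 mmol = 0.00272 mol.
Photons that must be absorbed: 0.00272 / 0.520 = 0.005231 mol.
Photon energy: hc/λ = 5.612×10⁻¹⁹ J; per mole, 3.380×10⁵ J mol⁻¹.
Energy required: 0.005231 × 3.380×10⁵ = 1768 J.
Time: 1768 J / 0.348 W = 5100 s.

t ≈ 5100 s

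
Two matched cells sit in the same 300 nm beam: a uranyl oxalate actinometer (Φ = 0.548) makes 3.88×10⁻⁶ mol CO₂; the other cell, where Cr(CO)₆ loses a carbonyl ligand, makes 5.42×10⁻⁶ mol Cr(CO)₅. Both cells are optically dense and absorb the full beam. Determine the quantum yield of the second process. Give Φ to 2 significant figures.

Φ = 0.77

Photons absorbed by the actinometer: 3.88×10⁻⁶ / 0.548 = 7.080×10⁻⁶ mol.
Φ(unknown) = 5.42×10⁻⁶ / 7.080×10⁻⁶ = 0.77.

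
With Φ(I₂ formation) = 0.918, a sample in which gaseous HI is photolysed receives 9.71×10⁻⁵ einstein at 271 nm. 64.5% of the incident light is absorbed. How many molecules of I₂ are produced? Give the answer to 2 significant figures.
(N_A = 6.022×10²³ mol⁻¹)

3.5×10¹⁹ molecules

Photons absorbed: 0.645 × 9.71×10⁻⁵ = 6.263×10⁻⁵ mol.
Product: Φ × n_abs = 0.918 × 6.263×10⁻⁵ = 5.749×10⁻⁵ mol.
As a count: 5.749×10⁻⁵ × 6.022×10²³ = 3.5×10¹⁹.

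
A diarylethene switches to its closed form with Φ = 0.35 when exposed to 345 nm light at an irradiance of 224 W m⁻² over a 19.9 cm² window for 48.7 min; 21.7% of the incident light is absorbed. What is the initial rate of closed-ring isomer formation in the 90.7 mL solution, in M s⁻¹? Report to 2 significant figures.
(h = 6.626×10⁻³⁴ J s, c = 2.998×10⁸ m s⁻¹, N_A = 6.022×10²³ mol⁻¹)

Photon energy at 345 nm: hc/λ = (6.626×10⁻³⁴)(2.998×10⁸)/(345×10⁻⁹) = 5.758×10⁻¹⁹ J.
Energy delivered: (224 W m⁻²)(19.9×10⁻⁴ m²)(2922 s) = 1303 J.
Photons incident: 1303 / 5.758×10⁻¹⁹ = 2.263×10²¹, i.e. 2.263×10²¹/6.022×10²³ = 0.003758 mol.
Photons absorbed: 0.217 × 0.003758 = 8.155×10⁻⁴ mol.
Product formed: 0.35 × 8.155×10⁻⁴ = 2.854×10⁻⁴ mol.
Rate: 2.854×10⁻⁴ mol / (2922 s × 0.0907 L) = 1.1×10⁻⁶ M s⁻¹.

1.1×10⁻⁶ M s⁻¹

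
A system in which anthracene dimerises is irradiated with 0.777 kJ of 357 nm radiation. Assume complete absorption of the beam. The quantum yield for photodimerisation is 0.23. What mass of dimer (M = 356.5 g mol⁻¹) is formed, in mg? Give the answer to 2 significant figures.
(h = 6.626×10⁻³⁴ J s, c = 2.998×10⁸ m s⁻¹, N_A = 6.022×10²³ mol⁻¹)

190 mg

Photon energy at 357 nm: hc/λ = (6.626×10⁻³⁴)(2.998×10⁸)/(357×10⁻⁹) = 5.564×10⁻¹⁹ J.
Incident energy: 0.777 kJ = 777 J.
Photons incident: 777 / 5.564×10⁻¹⁹ = 1.396×10²¹, i.e. 1.396×10²¹/6.022×10²³ = 0.002318 mol.
Product: Φ × n_abs = 0.23 × 0.002318 = 5.331×10⁻⁴ mol.
Mass: 5.331×10⁻⁴ × 356.5 = 0.1901 g = 190 mg.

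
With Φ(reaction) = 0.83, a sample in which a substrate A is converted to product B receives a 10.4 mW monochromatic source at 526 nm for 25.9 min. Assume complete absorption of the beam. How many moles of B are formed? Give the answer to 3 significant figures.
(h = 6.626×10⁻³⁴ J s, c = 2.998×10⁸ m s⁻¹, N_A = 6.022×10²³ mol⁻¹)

5.90×10⁻⁵ mol

Photon energy at 526 nm: hc/λ = (6.626×10⁻³⁴)(2.998×10⁸)/(526×10⁻⁹) = 3.777×10⁻¹⁹ J.
Energy delivered: (10.4 mW)(1554 s) = 16.16 J.
Photons incident: 16.16 / 3.777×10⁻¹⁹ = 4.279×10¹⁹, i.e. 4.279×10¹⁹/6.022×10²³ = 7.106×10⁻⁵ mol.
Product: Φ × n_abs = 0.83 × 7.106×10⁻⁵ = 5.898×10⁻⁵ mol.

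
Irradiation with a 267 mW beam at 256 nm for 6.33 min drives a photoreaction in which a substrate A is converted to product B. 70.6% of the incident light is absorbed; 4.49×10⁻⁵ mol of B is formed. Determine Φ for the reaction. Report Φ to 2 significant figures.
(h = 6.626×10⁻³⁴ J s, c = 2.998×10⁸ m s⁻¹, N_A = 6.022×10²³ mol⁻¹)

Φ = 0.29

Photon energy at 256 nm: hc/λ = (6.626×10⁻³⁴)(2.998×10⁸)/(256×10⁻⁹) = 7.760×10⁻¹⁹ J.
Energy delivered: (267 mW)(379.8 s) = 101.4 J.
Photons incident: 101.4 / 7.760×10⁻¹⁹ = 1.307×10²⁰, i.e. 1.307×10²⁰/6.022×10²³ = 2.170×10⁻⁴ mol.
Photons absorbed: 0.706 × 2.170×10⁻⁴ = 1.532×10⁻⁴ mol.
Φ = 4.49×10⁻⁵ mol / 1.532×10⁻⁴ mol photons = 0.29.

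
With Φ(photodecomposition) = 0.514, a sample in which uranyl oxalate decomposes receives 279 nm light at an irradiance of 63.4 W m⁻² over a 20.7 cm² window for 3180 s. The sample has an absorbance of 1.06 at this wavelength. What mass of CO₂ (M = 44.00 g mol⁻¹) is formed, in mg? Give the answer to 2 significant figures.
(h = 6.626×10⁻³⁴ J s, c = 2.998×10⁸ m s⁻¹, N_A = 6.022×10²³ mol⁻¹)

20 mg

Photon energy at 279 nm: hc/λ = (6.626×10⁻³⁴)(2.998×10⁸)/(279×10⁻⁹) = 7.120×10⁻¹⁹ J.
Energy delivered: (63.4 W m⁻²)(20.7×10⁻⁴ m²)(3180 s) = 417.3 J.
Photons incident: 417.3 / 7.120×10⁻¹⁹ = 5.861×10²⁰, i.e. 5.861×10²⁰/6.022×10²³ = 9.733×10⁻⁴ mol.
Fraction absorbed: 1 − 10^(−1.06) = 0.9129.
Photons absorbed: 0.9129 × 9.733×10⁻⁴ = 8.885×10⁻⁴ mol.
Product: Φ × n_abs = 0.514 × 8.885×10⁻⁴ = 4.567×10⁻⁴ mol.
Mass: 4.567×10⁻⁴ × 44.00 = 0.02009 g = 20 mg.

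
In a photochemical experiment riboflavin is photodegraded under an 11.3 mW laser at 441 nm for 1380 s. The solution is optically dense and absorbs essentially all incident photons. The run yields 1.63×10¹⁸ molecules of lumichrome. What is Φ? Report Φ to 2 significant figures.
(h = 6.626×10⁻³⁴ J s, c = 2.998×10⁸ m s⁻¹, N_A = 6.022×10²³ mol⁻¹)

Product: 1.63×10¹⁸ / 6.022×10²³ = 2.707×10⁻⁶ mol.
Photon energy at 441 nm: hc/λ = (6.626×10⁻³⁴)(2.998×10⁸)/(441×10⁻⁹) = 4.504×10⁻¹⁹ J.
Energy delivered: (11.3 mW)(1380 s) = 15.59 J.
Photons incident: 15.59 / 4.504×10⁻¹⁹ = 3.461×10¹⁹, i.e. 3.461×10¹⁹/6.022×10²³ = 5.747×10⁻⁵ mol.
Φ = 2.707×10⁻⁶ mol / 5.747×10⁻⁵ mol photons = 0.047.

Φ = 0.047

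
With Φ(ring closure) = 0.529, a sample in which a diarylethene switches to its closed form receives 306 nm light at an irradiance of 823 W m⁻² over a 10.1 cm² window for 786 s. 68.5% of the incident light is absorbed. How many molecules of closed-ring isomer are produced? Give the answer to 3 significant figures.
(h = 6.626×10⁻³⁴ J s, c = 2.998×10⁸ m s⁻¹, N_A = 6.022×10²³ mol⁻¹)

Photon energy at 306 nm: hc/λ = (6.626×10⁻³⁴)(2.998×10⁸)/(306×10⁻⁹) = 6.492×10⁻¹⁹ J.
Energy delivered: (823 W m⁻²)(10.1×10⁻⁴ m²)(786 s) = 653.3 J.
Photons incident: 653.3 / 6.492×10⁻¹⁹ = 1.006×10²¹, i.e. 1.006×10²¹/6.022×10²³ = 0.001671 mol.
Photons absorbed: 0.685 × 0.001671 = 0.001145 mol.
Product: Φ × n_abs = 0.529 × 0.001145 = 6.057×10⁻⁴ mol.
As a count: 6.057×10⁻⁴ × 6.022×10²³ = 3.65×10²⁰.

3.65×10²⁰ molecules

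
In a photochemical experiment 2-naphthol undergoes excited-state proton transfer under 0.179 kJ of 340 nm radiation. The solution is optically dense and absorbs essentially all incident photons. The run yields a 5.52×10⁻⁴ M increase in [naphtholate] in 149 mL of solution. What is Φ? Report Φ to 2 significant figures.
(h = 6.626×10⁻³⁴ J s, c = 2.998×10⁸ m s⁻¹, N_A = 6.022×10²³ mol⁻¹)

Product: (5.52×10⁻⁴ M)(0.149 L) = 8.225×10⁻⁵ mol.
Photon energy at 340 nm: hc/λ = (6.626×10⁻³⁴)(2.998×10⁸)/(340×10⁻⁹) = 5.843×10⁻¹⁹ J.
Incident energy: 0.179 kJ = 179 J.
Photons incident: 179 / 5.843×10⁻¹⁹ = 3.063×10²⁰, i.e. 3.063×10²⁰/6.022×10²³ = 5.086×10⁻⁴ mol.
Φ = 8.225×10⁻⁵ mol / 5.086×10⁻⁴ mol photons = 0.16.

Φ = 0.16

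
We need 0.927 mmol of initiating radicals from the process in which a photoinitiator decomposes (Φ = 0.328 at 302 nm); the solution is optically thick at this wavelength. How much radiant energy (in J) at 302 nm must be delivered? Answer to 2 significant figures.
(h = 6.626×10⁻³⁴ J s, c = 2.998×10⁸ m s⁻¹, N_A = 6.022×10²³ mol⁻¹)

Product: 0.927 mmol = 9.27×10⁻⁴ mol.
Photons that must be absorbed: 9.27×10⁻⁴ / 0.328 = 0.002826 mol.
Photon energy: hc/λ = 6.578×10⁻¹⁹ J; per mole, 3.961×10⁵ J mol⁻¹.
Energy required: 0.002826 × 3.961×10⁵ = 1100 J.

1100 J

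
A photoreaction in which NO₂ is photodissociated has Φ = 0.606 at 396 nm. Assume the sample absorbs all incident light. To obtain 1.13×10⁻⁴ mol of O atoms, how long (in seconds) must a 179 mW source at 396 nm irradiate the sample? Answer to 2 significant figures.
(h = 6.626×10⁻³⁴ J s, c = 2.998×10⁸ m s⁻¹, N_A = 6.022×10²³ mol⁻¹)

t ≈ 310 s

Photons that must be absorbed: 1.13×10⁻⁴ / 0.606 = 1.865×10⁻⁴ mol.
Photon energy: hc/λ = 5.016×10⁻¹⁹ J; per mole, 3.021×10⁵ J mol⁻¹.
Energy required: 1.865×10⁻⁴ × 3.021×10⁵ = 56.34 J.
Time: 56.34 J / 0.179 W = 310 s.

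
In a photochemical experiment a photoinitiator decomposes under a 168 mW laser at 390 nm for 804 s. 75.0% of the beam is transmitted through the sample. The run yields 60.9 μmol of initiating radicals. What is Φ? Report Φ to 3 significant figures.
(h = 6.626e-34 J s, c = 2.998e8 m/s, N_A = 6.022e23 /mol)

Φ = 0.553

Product: 60.9 μmol = 6.09e-5 mol.
Photon energy at 390 nm: hc/λ = (6.626e-34)(2.998e8)/(390e-9) = 5.094e-19 J.
Energy delivered: (168 mW)(804 s) = 135.1 J.
Photons incident: 135.1 / 5.094e-19 = 2.652e20, i.e. 2.652e20/6.022e23 = 4.404e-4 mol.
Fraction absorbed: 1 − 75.0/100 = 0.2500.
Photons absorbed: 0.2500 × 4.404e-4 = 1.101e-4 mol.
Φ = 6.09e-5 mol / 1.101e-4 mol photons = 0.553.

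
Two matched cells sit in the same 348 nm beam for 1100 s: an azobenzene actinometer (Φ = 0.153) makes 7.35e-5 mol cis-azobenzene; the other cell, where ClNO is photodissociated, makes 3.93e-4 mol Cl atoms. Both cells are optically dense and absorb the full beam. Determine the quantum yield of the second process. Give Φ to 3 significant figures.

Photons absorbed by the actinometer: 7.35e-5 / 0.153 = 4.804e-4 mol.
Φ(unknown) = 3.93e-4 / 4.804e-4 = 0.818.

Φ = 0.818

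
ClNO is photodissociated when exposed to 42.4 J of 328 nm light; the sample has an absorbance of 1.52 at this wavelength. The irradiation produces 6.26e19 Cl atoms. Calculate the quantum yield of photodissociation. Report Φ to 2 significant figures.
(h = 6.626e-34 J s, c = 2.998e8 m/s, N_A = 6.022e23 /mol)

Φ = 0.92

Product: 6.26e19 / 6.022e23 = 1.040e-4 mol.
Photon energy at 328 nm: hc/λ = (6.626e-34)(2.998e8)/(328e-9) = 6.056e-19 J.
Photons incident: 42.4 / 6.056e-19 = 7.001e19, i.e. 7.001e19/6.022e23 = 1.163e-4 mol.
Fraction absorbed: 1 − 10^(−1.52) = 0.9698.
Photons absorbed: 0.9698 × 1.163e-4 = 1.128e-4 mol.
Φ = 1.040e-4 mol / 1.128e-4 mol photons = 0.92.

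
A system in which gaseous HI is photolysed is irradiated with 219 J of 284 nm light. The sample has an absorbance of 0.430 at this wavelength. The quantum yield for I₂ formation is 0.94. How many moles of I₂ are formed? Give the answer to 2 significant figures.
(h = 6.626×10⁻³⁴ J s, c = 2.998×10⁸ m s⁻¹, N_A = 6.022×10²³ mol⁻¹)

3.1×10⁻⁴ mol

Photon energy at 284 nm: hc/λ = (6.626×10⁻³⁴)(2.998×10⁸)/(284×10⁻⁹) = 6.995×10⁻¹⁹ J.
Photons incident: 219 / 6.995×10⁻¹⁹ = 3.131×10²⁰, i.e. 3.131×10²⁰/6.022×10²³ = 5.199×10⁻⁴ mol.
Fraction absorbed: 1 − 10^(−0.430) = 0.6285.
Photons absorbed: 0.6285 × 5.199×10⁻⁴ = 3.268×10⁻⁴ mol.
Product: Φ × n_abs = 0.94 × 3.268×10⁻⁴ = 3.072×10⁻⁴ mol.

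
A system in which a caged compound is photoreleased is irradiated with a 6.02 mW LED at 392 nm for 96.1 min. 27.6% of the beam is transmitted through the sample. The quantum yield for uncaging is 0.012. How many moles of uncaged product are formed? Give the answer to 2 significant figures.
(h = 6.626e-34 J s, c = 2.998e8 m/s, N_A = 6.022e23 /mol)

9.9e-7 mol

Photon energy at 392 nm: hc/λ = (6.626e-34)(2.998e8)/(392e-9) = 5.068e-19 J.
Energy delivered: (6.02 mW)(5766 s) = 34.71 J.
Photons incident: 34.71 / 5.068e-19 = 6.849e19, i.e. 6.849e19/6.022e23 = 1.137e-4 mol.
Fraction absorbed: 1 − 27.6/100 = 0.7240.
Photons absorbed: 0.7240 × 1.137e-4 = 8.232e-5 mol.
Product: Φ × n_abs = 0.012 × 8.232e-5 = 9.878e-7 mol.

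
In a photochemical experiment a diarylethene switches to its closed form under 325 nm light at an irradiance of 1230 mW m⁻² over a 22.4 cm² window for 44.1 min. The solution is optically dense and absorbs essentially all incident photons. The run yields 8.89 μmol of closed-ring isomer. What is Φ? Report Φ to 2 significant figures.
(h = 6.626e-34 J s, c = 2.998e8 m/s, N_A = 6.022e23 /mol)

Product: 8.89 μmol = 8.89e-6 mol.
Photon energy at 325 nm: hc/λ = (6.626e-34)(2.998e8)/(325e-9) = 6.112e-19 J.
Energy delivered: (1230 mW m⁻²)(22.4e-4 m²)(2646 s) = 7.290 J.
Photons incident: 7.290 / 6.112e-19 = 1.193e19, i.e. 1.193e19/6.022e23 = 1.981e-5 mol.
Φ = 8.89e-6 mol / 1.981e-5 mol photons = 0.45.

Φ = 0.45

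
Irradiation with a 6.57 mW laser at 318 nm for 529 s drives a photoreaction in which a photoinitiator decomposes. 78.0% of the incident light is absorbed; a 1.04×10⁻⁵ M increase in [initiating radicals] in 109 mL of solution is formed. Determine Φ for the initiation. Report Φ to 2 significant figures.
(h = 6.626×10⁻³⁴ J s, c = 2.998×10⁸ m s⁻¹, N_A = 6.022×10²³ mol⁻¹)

Φ = 0.16

Product: (1.04×10⁻⁵ M)(0.109 L) = 1.134×10⁻⁶ mol.
Photon energy at 318 nm: hc/λ = (6.626×10⁻³⁴)(2.998×10⁸)/(318×10⁻⁹) = 6.247×10⁻¹⁹ J.
Energy delivered: (6.57 mW)(529 s) = 3.476 J.
Photons incident: 3.476 / 6.247×10⁻¹⁹ = 5.564×10¹⁸, i.e. 5.564×10¹⁸/6.022×10²³ = 9.239×10⁻⁶ mol.
Photons absorbed: 0.780 × 9.239×10⁻⁶ = 7.206×10⁻⁶ mol.
Φ = 1.134×10⁻⁶ mol / 7.206×10⁻⁶ mol photons = 0.16.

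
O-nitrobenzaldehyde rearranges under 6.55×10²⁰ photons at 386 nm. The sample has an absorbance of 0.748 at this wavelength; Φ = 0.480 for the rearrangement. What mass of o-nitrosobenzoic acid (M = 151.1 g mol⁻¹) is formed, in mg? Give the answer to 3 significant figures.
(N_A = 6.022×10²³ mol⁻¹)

64.8 mg

Moles of photons: 6.55×10²⁰ / 6.022×10²³ = 0.001088 mol.
Fraction absorbed: 1 − 10^(−0.748) = 0.8214.
Photons absorbed: 0.8214 × 0.001088 = 8.937×10⁻⁴ mol.
Product: Φ × n_abs = 0.480 × 8.937×10⁻⁴ = 4.290×10⁻⁴ mol.
Mass: 4.290×10⁻⁴ × 151.1 = 0.06482 g = 64.8 mg.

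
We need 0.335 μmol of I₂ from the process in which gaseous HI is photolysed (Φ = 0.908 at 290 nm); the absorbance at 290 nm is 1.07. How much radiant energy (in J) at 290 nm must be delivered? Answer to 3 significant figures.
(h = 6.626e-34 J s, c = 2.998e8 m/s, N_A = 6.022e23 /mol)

0.166 J

Product: 0.335 μmol = 3.35e-7 mol.
Photons that must be absorbed: 3.35e-7 / 0.908 = 3.689e-7 mol.
Fraction absorbed: 1 − 10^(−1.07) = 0.9149.
Incident photons needed: 3.689e-7 / 0.9149 = 4.032e-7 mol.
Photon energy: hc/λ = 6.850e-19 J; per mole, 4.125e5 J mol⁻¹.
Energy required: 4.032e-7 × 4.125e5 = 0.166 J.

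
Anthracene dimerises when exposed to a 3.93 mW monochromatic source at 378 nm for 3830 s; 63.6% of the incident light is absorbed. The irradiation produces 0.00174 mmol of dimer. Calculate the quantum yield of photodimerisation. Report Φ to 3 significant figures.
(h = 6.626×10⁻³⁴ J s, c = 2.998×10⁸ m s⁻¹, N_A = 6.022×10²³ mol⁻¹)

Product: 0.00174 mmol = 1.74×10⁻⁶ mol.
Photon energy at 378 nm: hc/λ = (6.626×10⁻³⁴)(2.998×10⁸)/(378×10⁻⁹) = 5.255×10⁻¹⁹ J.
Energy delivered: (3.93 mW)(3830 s) = 15.05 J.
Photons incident: 15.05 / 5.255×10⁻¹⁹ = 2.864×10¹⁹, i.e. 2.864×10¹⁹/6.022×10²³ = 4.756×10⁻⁵ mol.
Photons absorbed: 0.636 × 4.756×10⁻⁵ = 3.025×10⁻⁵ mol.
Φ = 1.74×10⁻⁶ mol / 3.025×10⁻⁵ mol photons = 0.0575.

Φ = 0.0575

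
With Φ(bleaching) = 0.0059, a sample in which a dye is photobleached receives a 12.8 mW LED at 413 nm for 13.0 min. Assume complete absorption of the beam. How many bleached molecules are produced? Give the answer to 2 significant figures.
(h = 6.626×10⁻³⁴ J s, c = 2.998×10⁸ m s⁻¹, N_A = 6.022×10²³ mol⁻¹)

Photon energy at 413 nm: hc/λ = (6.626×10⁻³⁴)(2.998×10⁸)/(413×10⁻⁹) = 4.810×10⁻¹⁹ J.
Energy delivered: (12.8 mW)(780 s) = 9.984 J.
Photons incident: 9.984 / 4.810×10⁻¹⁹ = 2.076×10¹⁹, i.e. 2.076×10¹⁹/6.022×10²³ = 3.447×10⁻⁵ mol.
Product: Φ × n_abs = 0.0059 × 3.447×10⁻⁵ = 2.034×10⁻⁷ mol.
As a count: 2.034×10⁻⁷ × 6.022×10²³ = 1.2×10¹⁷.

1.2×10¹⁷ bleached molecules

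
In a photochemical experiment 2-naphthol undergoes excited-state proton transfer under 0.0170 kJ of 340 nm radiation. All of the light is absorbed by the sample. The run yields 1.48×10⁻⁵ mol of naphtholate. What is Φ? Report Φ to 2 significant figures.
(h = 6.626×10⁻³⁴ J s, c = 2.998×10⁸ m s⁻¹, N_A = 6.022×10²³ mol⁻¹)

Photon energy at 340 nm: hc/λ = (6.626×10⁻³⁴)(2.998×10⁸)/(340×10⁻⁹) = 5.843×10⁻¹⁹ J.
Incident energy: 0.0170 kJ = 17.0 J.
Photons incident: 17.0 / 5.843×10⁻¹⁹ = 2.909×10¹⁹, i.e. 2.909×10¹⁹/6.022×10²³ = 4.831×10⁻⁵ mol.
Φ = 1.48×10⁻⁵ mol / 4.831×10⁻⁵ mol photons = 0.31.

Φ = 0.31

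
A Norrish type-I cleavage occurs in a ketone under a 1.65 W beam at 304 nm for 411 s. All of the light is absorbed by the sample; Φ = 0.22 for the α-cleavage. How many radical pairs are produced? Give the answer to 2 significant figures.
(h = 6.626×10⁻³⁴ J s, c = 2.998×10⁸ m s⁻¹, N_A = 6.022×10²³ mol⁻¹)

Photon energy at 304 nm: hc/λ = (6.626×10⁻³⁴)(2.998×10⁸)/(304×10⁻⁹) = 6.534×10⁻¹⁹ J.
Energy delivered: (1.65 W)(411 s) = 678.2 J.
Photons incident: 678.2 / 6.534×10⁻¹⁹ = 1.038×10²¹, i.e. 1.038×10²¹/6.022×10²³ = 0.001724 mol.
Product: Φ × n_abs = 0.22 × 0.001724 = 3.793×10⁻⁴ mol.
As a count: 3.793×10⁻⁴ × 6.022×10²³ = 2.3×10²⁰.

2.3×10²⁰ radical pairs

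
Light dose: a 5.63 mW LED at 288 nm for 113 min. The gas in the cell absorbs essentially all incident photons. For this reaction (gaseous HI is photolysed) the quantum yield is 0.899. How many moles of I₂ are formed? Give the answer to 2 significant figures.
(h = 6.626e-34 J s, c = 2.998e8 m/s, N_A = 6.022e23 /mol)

Photon energy at 288 nm: hc/λ = (6.626e-34)(2.998e8)/(288e-9) = 6.897e-19 J.
Energy delivered: (5.63 mW)(6780 s) = 38.17 J.
Photons incident: 38.17 / 6.897e-19 = 5.534e19, i.e. 5.534e19/6.022e23 = 9.190e-5 mol.
Product: Φ × n_abs = 0.899 × 9.190e-5 = 8.262e-5 mol.

8.3e-5 mol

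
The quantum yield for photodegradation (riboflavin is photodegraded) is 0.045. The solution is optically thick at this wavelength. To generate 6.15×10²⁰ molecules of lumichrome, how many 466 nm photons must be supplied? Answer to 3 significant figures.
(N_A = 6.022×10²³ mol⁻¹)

Product: 6.15×10²⁰ / 6.022×10²³ = 0.001021 mol.
Photons that must be absorbed: 0.001021 / 0.045 = 0.02269 mol.
Photon count: 0.02269 × 6.022×10²³ = 1.37×10²².

1.37×10²² photons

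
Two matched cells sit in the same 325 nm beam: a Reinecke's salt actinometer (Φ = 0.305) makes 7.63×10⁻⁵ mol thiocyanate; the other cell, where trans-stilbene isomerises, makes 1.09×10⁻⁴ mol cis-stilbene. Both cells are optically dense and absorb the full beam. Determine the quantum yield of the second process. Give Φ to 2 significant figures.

Photons absorbed by the actinometer: 7.63×10⁻⁵ / 0.305 = 2.502×10⁻⁴ mol.
Φ(unknown) = 1.09×10⁻⁴ / 2.502×10⁻⁴ = 0.44.

Φ = 0.44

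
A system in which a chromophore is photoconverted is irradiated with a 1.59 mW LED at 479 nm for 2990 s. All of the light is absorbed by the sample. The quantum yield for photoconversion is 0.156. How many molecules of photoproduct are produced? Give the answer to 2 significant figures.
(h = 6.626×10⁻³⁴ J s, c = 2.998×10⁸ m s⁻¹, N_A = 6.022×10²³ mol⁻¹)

Photon energy at 479 nm: hc/λ = (6.626×10⁻³⁴)(2.998×10⁸)/(479×10⁻⁹) = 4.147×10⁻¹⁹ J.
Energy delivered: (1.59 mW)(2990 s) = 4.754 J.
Photons incident: 4.754 / 4.147×10⁻¹⁹ = 1.146×10¹⁹, i.e. 1.146×10¹⁹/6.022×10²³ = 1.903×10⁻⁵ mol.
Product: Φ × n_abs = 0.156 × 1.903×10⁻⁵ = 2.969×10⁻⁶ mol.
As a count: 2.969×10⁻⁶ × 6.022×10²³ = 1.8×10¹⁸.

1.8×10¹⁸ molecules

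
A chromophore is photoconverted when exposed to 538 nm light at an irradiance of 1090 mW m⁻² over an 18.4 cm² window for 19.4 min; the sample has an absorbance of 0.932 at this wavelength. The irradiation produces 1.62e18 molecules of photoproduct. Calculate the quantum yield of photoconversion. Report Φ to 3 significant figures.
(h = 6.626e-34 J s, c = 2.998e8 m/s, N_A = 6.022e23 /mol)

Φ = 0.290

Product: 1.62e18 / 6.022e23 = 2.690e-6 mol.
Photon energy at 538 nm: hc/λ = (6.626e-34)(2.998e8)/(538e-9) = 3.692e-19 J.
Energy delivered: (1090 mW m⁻²)(18.4e-4 m²)(1164 s) = 2.335 J.
Photons incident: 2.335 / 3.692e-19 = 6.324e18, i.e. 6.324e18/6.022e23 = 1.050e-5 mol.
Fraction absorbed: 1 − 10^(−0.932) = 0.8831.
Photons absorbed: 0.8831 × 1.050e-5 = 9.273e-6 mol.
Φ = 2.690e-6 mol / 9.273e-6 mol photons = 0.290.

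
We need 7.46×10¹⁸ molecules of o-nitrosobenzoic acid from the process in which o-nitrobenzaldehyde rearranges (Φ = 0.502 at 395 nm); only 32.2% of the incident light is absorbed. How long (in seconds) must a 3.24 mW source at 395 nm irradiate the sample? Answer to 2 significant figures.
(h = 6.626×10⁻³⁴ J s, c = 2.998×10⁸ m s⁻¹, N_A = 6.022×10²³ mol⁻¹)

Product: 7.46×10¹⁸ / 6.022×10²³ = 1.239×10⁻⁵ mol.
Photons that must be absorbed: 1.239×10⁻⁵ / 0.502 = 2.468×10⁻⁵ mol.
Incident photons needed: 2.468×10⁻⁵ / 0.322 = 7.665×10⁻⁵ mol.
Photon energy: hc/λ = 5.029×10⁻¹⁹ J; per mole, 3.028×10⁵ J mol⁻¹.
Energy required: 7.665×10⁻⁵ × 3.028×10⁵ = 23.21 J.
Time: 23.21 J / 0.00324 W = 7200 s.

t ≈ 7200 s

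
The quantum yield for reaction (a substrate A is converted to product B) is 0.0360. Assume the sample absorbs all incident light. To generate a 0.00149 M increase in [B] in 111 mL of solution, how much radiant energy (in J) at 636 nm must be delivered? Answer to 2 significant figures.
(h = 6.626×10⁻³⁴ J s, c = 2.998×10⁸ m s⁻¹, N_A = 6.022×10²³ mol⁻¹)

Product: (0.00149 M)(0.111 L) = 1.654×10⁻⁴ mol.
Photons that must be absorbed: 1.654×10⁻⁴ / 0.0360 = 0.004594 mol.
Photon energy: hc/λ = 3.123×10⁻¹⁹ J; per mole, 1.881×10⁵ J mol⁻¹.
Energy required: 0.004594 × 1.881×10⁵ = 860 J.

860 J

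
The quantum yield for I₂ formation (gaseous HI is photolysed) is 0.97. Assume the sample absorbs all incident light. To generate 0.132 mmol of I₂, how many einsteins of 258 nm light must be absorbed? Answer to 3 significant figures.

Product: 0.132 mmol = 1.32×10⁻⁴ mol.
Photons that must be absorbed: 1.32×10⁻⁴ / 0.97 = 1.361×10⁻⁴ mol.

1.36×10⁻⁴ einstein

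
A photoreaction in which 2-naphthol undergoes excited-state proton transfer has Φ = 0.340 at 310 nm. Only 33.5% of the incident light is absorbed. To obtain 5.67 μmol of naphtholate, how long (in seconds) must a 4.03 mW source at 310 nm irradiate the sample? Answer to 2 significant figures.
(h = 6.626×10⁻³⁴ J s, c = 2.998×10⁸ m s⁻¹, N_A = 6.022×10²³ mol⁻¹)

t ≈ 4800 s

Product: 5.67 μmol = 5.67×10⁻⁶ mol.
Photons that must be absorbed: 5.67×10⁻⁶ / 0.340 = 1.668×10⁻⁵ mol.
Incident photons needed: 1.668×10⁻⁵ / 0.335 = 4.979×10⁻⁵ mol.
Photon energy: hc/λ = 6.408×10⁻¹⁹ J; per mole, 3.859×10⁵ J mol⁻¹.
Energy required: 4.979×10⁻⁵ × 3.859×10⁵ = 19.21 J.
Time: 19.21 J / 0.00403 W = 4800 s.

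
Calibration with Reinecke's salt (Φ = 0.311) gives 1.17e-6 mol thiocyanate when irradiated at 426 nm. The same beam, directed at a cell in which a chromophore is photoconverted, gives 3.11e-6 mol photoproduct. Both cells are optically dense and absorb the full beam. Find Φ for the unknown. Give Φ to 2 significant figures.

Φ = 0.83

Photons absorbed by the actinometer: 1.17e-6 / 0.311 = 3.762e-6 mol.
Φ(unknown) = 3.11e-6 / 3.762e-6 = 0.83.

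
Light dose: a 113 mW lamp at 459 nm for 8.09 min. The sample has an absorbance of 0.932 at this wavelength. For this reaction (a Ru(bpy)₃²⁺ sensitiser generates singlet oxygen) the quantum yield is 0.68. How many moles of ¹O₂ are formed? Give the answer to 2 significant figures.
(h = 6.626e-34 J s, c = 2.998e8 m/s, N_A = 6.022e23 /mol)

1.3e-4 mol

Photon energy at 459 nm: hc/λ = (6.626e-34)(2.998e8)/(459e-9) = 4.328e-19 J.
Energy delivered: (113 mW)(485.4 s) = 54.85 J.
Photons incident: 54.85 / 4.328e-19 = 1.267e20, i.e. 1.267e20/6.022e23 = 2.104e-4 mol.
Fraction absorbed: 1 − 10^(−0.932) = 0.8831.
Photons absorbed: 0.8831 × 2.104e-4 = 1.858e-4 mol.
Product: Φ × n_abs = 0.68 × 1.858e-4 = 1.263e-4 mol.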